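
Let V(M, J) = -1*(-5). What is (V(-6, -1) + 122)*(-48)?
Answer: -6096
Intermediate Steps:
V(M, J) = 5
(V(-6, -1) + 122)*(-48) = (5 + 122)*(-48) = 127*(-48) = -6096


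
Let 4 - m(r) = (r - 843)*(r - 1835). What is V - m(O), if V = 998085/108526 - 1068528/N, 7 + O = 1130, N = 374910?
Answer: -122899410061373/616477010 ≈ -1.9936e+5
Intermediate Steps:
O = 1123 (O = -7 + 1130 = 1123)
V = 3912560267/616477010 (V = 998085/108526 - 1068528/374910 = 998085*(1/108526) - 1068528*1/374910 = 90735/9866 - 178088/62485 = 3912560267/616477010 ≈ 6.3466)
m(r) = 4 - (-1835 + r)*(-843 + r) (m(r) = 4 - (r - 843)*(r - 1835) = 4 - (-843 + r)*(-1835 + r) = 4 - (-1835 + r)*(-843 + r))
V - m(O) = 3912560267/616477010 - (-1546901 - 1*1123**2 + 2678*1123) = 3912560267/616477010 - (-1546901 - 1*1261129 + 3007394) = 3912560267/616477010 - (-1546901 - 1261129 + 3007394) = 3912560267/616477010 - 1*199364 = 3912560267/616477010 - 199364 = -122899410061373/616477010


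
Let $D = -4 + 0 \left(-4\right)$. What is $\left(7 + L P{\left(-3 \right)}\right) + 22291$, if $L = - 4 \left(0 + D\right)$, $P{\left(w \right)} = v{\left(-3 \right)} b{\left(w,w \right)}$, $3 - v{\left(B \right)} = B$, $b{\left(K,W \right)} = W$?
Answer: $22010$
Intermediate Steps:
$D = -4$ ($D = -4 + 0 = -4$)
$v{\left(B \right)} = 3 - B$
$P{\left(w \right)} = 6 w$ ($P{\left(w \right)} = \left(3 - -3\right) w = \left(3 + 3\right) w = 6 w$)
$L = 16$ ($L = - 4 \left(0 - 4\right) = \left(-4\right) \left(-4\right) = 16$)
$\left(7 + L P{\left(-3 \right)}\right) + 22291 = \left(7 + 16 \cdot 6 \left(-3\right)\right) + 22291 = \left(7 + 16 \left(-18\right)\right) + 22291 = \left(7 - 288\right) + 22291 = -281 + 22291 = 22010$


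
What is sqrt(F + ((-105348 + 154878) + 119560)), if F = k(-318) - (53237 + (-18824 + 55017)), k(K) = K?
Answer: sqrt(79342) ≈ 281.68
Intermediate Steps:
F = -89748 (F = -318 - (53237 + (-18824 + 55017)) = -318 - (53237 + 36193) = -318 - 1*89430 = -318 - 89430 = -89748)
sqrt(F + ((-105348 + 154878) + 119560)) = sqrt(-89748 + ((-105348 + 154878) + 119560)) = sqrt(-89748 + (49530 + 119560)) = sqrt(-89748 + 169090) = sqrt(79342)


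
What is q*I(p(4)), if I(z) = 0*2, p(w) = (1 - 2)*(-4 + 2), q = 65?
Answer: 0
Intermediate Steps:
p(w) = 2 (p(w) = -1*(-2) = 2)
I(z) = 0
q*I(p(4)) = 65*0 = 0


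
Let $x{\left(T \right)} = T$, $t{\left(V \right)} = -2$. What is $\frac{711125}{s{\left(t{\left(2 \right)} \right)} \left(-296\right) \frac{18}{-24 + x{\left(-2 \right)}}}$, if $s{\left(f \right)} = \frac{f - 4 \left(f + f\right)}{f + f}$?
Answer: $- \frac{9244625}{9324} \approx -991.49$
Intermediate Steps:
$s{\left(f \right)} = - \frac{7}{2}$ ($s{\left(f \right)} = \frac{f - 4 \cdot 2 f}{2 f} = \left(f - 8 f\right) \frac{1}{2 f} = - 7 f \frac{1}{2 f} = - \frac{7}{2}$)
$\frac{711125}{s{\left(t{\left(2 \right)} \right)} \left(-296\right) \frac{18}{-24 + x{\left(-2 \right)}}} = \frac{711125}{\left(- \frac{7}{2}\right) \left(-296\right) \frac{18}{-24 - 2}} = \frac{711125}{1036 \frac{18}{-26}} = \frac{711125}{1036 \cdot 18 \left(- \frac{1}{26}\right)} = \frac{711125}{1036 \left(- \frac{9}{13}\right)} = \frac{711125}{- \frac{9324}{13}} = 711125 \left(- \frac{13}{9324}\right) = - \frac{9244625}{9324}$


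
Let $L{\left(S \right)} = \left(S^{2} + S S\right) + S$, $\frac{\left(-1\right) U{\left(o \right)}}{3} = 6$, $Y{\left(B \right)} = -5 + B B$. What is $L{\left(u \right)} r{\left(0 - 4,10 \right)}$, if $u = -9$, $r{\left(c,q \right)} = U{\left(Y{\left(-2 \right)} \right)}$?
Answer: $-2754$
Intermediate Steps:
$Y{\left(B \right)} = -5 + B^{2}$
$U{\left(o \right)} = -18$ ($U{\left(o \right)} = \left(-3\right) 6 = -18$)
$r{\left(c,q \right)} = -18$
$L{\left(S \right)} = S + 2 S^{2}$ ($L{\left(S \right)} = \left(S^{2} + S^{2}\right) + S = 2 S^{2} + S = S + 2 S^{2}$)
$L{\left(u \right)} r{\left(0 - 4,10 \right)} = - 9 \left(1 + 2 \left(-9\right)\right) \left(-18\right) = - 9 \left(1 - 18\right) \left(-18\right) = \left(-9\right) \left(-17\right) \left(-18\right) = 153 \left(-18\right) = -2754$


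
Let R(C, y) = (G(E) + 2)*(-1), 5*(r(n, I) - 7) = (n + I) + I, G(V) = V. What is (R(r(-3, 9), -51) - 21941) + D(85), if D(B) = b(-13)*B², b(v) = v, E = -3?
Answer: -115865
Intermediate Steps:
D(B) = -13*B²
r(n, I) = 7 + n/5 + 2*I/5 (r(n, I) = 7 + ((n + I) + I)/5 = 7 + ((I + n) + I)/5 = 7 + (n + 2*I)/5 = 7 + (n/5 + 2*I/5) = 7 + n/5 + 2*I/5)
R(C, y) = 1 (R(C, y) = (-3 + 2)*(-1) = -1*(-1) = 1)
(R(r(-3, 9), -51) - 21941) + D(85) = (1 - 21941) - 13*85² = -21940 - 13*7225 = -21940 - 93925 = -115865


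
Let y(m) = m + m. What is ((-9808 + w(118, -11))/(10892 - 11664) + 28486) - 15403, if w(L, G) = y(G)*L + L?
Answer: 5056181/386 ≈ 13099.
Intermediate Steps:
y(m) = 2*m
w(L, G) = L + 2*G*L (w(L, G) = (2*G)*L + L = 2*G*L + L = L + 2*G*L)
((-9808 + w(118, -11))/(10892 - 11664) + 28486) - 15403 = ((-9808 + 118*(1 + 2*(-11)))/(10892 - 11664) + 28486) - 15403 = ((-9808 + 118*(1 - 22))/(-772) + 28486) - 15403 = ((-9808 + 118*(-21))*(-1/772) + 28486) - 15403 = ((-9808 - 2478)*(-1/772) + 28486) - 15403 = (-12286*(-1/772) + 28486) - 15403 = (6143/386 + 28486) - 15403 = 11001739/386 - 15403 = 5056181/386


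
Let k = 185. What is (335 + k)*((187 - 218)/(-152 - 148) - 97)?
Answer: -755794/15 ≈ -50386.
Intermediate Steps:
(335 + k)*((187 - 218)/(-152 - 148) - 97) = (335 + 185)*((187 - 218)/(-152 - 148) - 97) = 520*(-31/(-300) - 97) = 520*(-31*(-1/300) - 97) = 520*(31/300 - 97) = 520*(-29069/300) = -755794/15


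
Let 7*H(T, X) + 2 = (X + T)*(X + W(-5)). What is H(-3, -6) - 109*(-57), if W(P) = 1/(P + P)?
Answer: 435439/70 ≈ 6220.6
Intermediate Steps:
W(P) = 1/(2*P)
H(T, X) = -2/7 + (-⅒ + X)*(T + X)/7 (H(T, X) = -2/7 + ((X + T)*(X + (½)/(-5)))/7 = -2/7 + ((T + X)*(X + (½)*(-⅕)))/7 = -2/7 + ((T + X)*(X - ⅒))/7 = -2/7 + ((T + X)*(-⅒ + X))/7 = -2/7 + ((-⅒ + X)*(T + X))/7 = -2/7 + (-⅒ + X)*(T + X)/7)
H(-3, -6) - 109*(-57) = (-2/7 - 1/70*(-3) - 1/70*(-6) + (⅐)*(-6)² + (⅐)*(-3)*(-6)) - 109*(-57) = (-2/7 + 3/70 + 3/35 + (⅐)*36 + 18/7) + 6213 = (-2/7 + 3/70 + 3/35 + 36/7 + 18/7) + 6213 = 529/70 + 6213 = 435439/70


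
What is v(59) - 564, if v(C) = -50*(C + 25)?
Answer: -4764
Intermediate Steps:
v(C) = -1250 - 50*C (v(C) = -50*(25 + C) = -1250 - 50*C)
v(59) - 564 = (-1250 - 50*59) - 564 = (-1250 - 2950) - 564 = -4200 - 564 = -4764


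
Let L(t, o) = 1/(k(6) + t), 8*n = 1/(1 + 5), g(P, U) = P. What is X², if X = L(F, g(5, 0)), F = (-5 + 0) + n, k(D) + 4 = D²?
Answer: 2304/1682209 ≈ 0.0013696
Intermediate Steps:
k(D) = -4 + D²
n = 1/48 (n = 1/(8*(1 + 5)) = (⅛)/6 = (⅛)*(⅙) = 1/48 ≈ 0.020833)
F = -239/48 (F = (-5 + 0) + 1/48 = -5 + 1/48 = -239/48 ≈ -4.9792)
L(t, o) = 1/(32 + t) (L(t, o) = 1/((-4 + 6²) + t) = 1/((-4 + 36) + t) = 1/(32 + t))
X = 48/1297 (X = 1/(32 - 239/48) = 1/(1297/48) = 48/1297 ≈ 0.037008)
X² = (48/1297)² = 2304/1682209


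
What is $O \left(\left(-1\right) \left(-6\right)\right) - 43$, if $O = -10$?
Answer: $-103$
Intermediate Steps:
$O \left(\left(-1\right) \left(-6\right)\right) - 43 = - 10 \left(\left(-1\right) \left(-6\right)\right) - 43 = \left(-10\right) 6 - 43 = -60 - 43 = -103$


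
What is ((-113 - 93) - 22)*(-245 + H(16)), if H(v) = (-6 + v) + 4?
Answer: 52668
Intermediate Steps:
H(v) = -2 + v
((-113 - 93) - 22)*(-245 + H(16)) = ((-113 - 93) - 22)*(-245 + (-2 + 16)) = (-206 - 22)*(-245 + 14) = -228*(-231) = 52668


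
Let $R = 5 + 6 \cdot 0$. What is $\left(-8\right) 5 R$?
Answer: $-200$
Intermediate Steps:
$R = 5$ ($R = 5 + 0 = 5$)
$\left(-8\right) 5 R = \left(-8\right) 5 \cdot 5 = \left(-40\right) 5 = -200$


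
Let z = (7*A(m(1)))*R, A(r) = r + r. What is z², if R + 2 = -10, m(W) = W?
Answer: 28224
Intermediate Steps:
A(r) = 2*r
R = -12 (R = -2 - 10 = -12)
z = -168 (z = (7*(2*1))*(-12) = (7*2)*(-12) = 14*(-12) = -168)
z² = (-168)² = 28224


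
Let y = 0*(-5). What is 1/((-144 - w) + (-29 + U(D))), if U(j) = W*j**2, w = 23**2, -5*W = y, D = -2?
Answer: -1/702 ≈ -0.0014245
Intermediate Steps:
y = 0
W = 0 (W = -1/5*0 = 0)
w = 529
U(j) = 0 (U(j) = 0*j**2 = 0)
1/((-144 - w) + (-29 + U(D))) = 1/((-144 - 1*529) + (-29 + 0)) = 1/((-144 - 529) - 29) = 1/(-673 - 29) = 1/(-702) = -1/702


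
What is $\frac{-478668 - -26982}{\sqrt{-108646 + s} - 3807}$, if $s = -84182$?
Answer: $\frac{573189534}{4895359} + \frac{301124 i \sqrt{48207}}{4895359} \approx 117.09 + 13.506 i$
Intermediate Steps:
$\frac{-478668 - -26982}{\sqrt{-108646 + s} - 3807} = \frac{-478668 - -26982}{\sqrt{-108646 - 84182} - 3807} = \frac{-478668 + \left(27144 - 162\right)}{\sqrt{-192828} - 3807} = \frac{-478668 + 26982}{2 i \sqrt{48207} - 3807} = - \frac{451686}{-3807 + 2 i \sqrt{48207}}$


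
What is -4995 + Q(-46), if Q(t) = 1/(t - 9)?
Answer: -274726/55 ≈ -4995.0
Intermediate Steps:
Q(t) = 1/(-9 + t)
-4995 + Q(-46) = -4995 + 1/(-9 - 46) = -4995 + 1/(-55) = -4995 - 1/55 = -274726/55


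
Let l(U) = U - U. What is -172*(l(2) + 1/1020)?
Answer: -43/255 ≈ -0.16863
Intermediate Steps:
l(U) = 0
-172*(l(2) + 1/1020) = -172*(0 + 1/1020) = -172*1/1020 = -43/255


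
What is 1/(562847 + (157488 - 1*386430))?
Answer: 1/333905 ≈ 2.9949e-6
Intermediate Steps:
1/(562847 + (157488 - 1*386430)) = 1/(562847 + (157488 - 386430)) = 1/(562847 - 228942) = 1/333905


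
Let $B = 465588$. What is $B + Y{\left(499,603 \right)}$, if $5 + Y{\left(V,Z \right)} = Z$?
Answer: $466186$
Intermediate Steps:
$Y{\left(V,Z \right)} = -5 + Z$
$B + Y{\left(499,603 \right)} = 465588 + \left(-5 + 603\right) = 465588 + 598 = 466186$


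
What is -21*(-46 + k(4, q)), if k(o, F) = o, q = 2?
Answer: 882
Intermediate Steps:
-21*(-46 + k(4, q)) = -21*(-46 + 4) = -21*(-42) = 882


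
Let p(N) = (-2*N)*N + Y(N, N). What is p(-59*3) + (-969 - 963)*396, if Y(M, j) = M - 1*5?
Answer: -827912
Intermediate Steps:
Y(M, j) = -5 + M (Y(M, j) = M - 5 = -5 + M)
p(N) = -5 + N - 2*N² (p(N) = (-2*N)*N + (-5 + N) = -2*N² + (-5 + N) = -5 + N - 2*N²)
p(-59*3) + (-969 - 963)*396 = (-5 - 59*3 - 2*(-59*3)²) + (-969 - 963)*396 = (-5 - 177 - 2*(-177)²) - 1932*396 = (-5 - 177 - 2*31329) - 765072 = (-5 - 177 - 62658) - 765072 = -62840 - 765072 = -827912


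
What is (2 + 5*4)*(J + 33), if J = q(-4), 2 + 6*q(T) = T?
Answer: 704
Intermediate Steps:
q(T) = -⅓ + T/6
J = -1 (J = -⅓ + (⅙)*(-4) = -⅓ - ⅔ = -1)
(2 + 5*4)*(J + 33) = (2 + 5*4)*(-1 + 33) = (2 + 20)*32 = 22*32 = 704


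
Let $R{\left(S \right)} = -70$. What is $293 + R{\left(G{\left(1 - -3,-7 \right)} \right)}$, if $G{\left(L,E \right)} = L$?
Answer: $223$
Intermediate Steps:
$293 + R{\left(G{\left(1 - -3,-7 \right)} \right)} = 293 - 70 = 223$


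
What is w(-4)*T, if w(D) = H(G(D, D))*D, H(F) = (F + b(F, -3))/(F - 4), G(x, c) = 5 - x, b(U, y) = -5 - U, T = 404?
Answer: 1616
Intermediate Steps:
H(F) = -5/(-4 + F) (H(F) = (F + (-5 - F))/(F - 4) = -5/(-4 + F))
w(D) = -5*D/(1 - D) (w(D) = (-5/(-4 + (5 - D)))*D = (-5/(1 - D))*D = -5*D/(1 - D))
w(-4)*T = (5*(-4)/(-1 - 4))*404 = (5*(-4)/(-5))*404 = (5*(-4)*(-1/5))*404 = 4*404 = 1616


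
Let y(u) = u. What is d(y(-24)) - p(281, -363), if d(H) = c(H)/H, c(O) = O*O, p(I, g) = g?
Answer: 339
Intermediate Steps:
c(O) = O**2
d(H) = H (d(H) = H**2/H = H)
d(y(-24)) - p(281, -363) = -24 - 1*(-363) = -24 + 363 = 339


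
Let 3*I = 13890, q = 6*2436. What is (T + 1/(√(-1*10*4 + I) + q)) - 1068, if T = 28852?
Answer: 329738762420/11867937 - √510/71207622 ≈ 27784.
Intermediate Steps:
q = 14616
I = 4630 (I = (⅓)*13890 = 4630)
(T + 1/(√(-1*10*4 + I) + q)) - 1068 = (28852 + 1/(√(-1*10*4 + 4630) + 14616)) - 1068 = (28852 + 1/(√(-10*4 + 4630) + 14616)) - 1068 = (28852 + 1/(√(-40 + 4630) + 14616)) - 1068 = (28852 + 1/(√4590 + 14616)) - 1068 = (28852 + 1/(3*√510 + 14616)) - 1068 = (28852 + 1/(14616 + 3*√510)) - 1068 = 27784 + 1/(14616 + 3*√510)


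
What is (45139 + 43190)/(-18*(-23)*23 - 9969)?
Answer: -29443/149 ≈ -197.60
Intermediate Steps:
(45139 + 43190)/(-18*(-23)*23 - 9969) = 88329/(414*23 - 9969) = 88329/(9522 - 9969) = 88329/(-447) = 88329*(-1/447) = -29443/149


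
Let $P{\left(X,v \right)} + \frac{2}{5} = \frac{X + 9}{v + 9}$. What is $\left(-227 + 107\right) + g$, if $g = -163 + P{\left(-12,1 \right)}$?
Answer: $- \frac{2837}{10} \approx -283.7$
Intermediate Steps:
$P{\left(X,v \right)} = - \frac{2}{5} + \frac{9 + X}{9 + v}$ ($P{\left(X,v \right)} = - \frac{2}{5} + \frac{X + 9}{v + 9} = - \frac{2}{5} + \frac{9 + X}{9 + v}$)
$g = - \frac{1637}{10}$ ($g = -163 + \frac{27 - 2 + 5 \left(-12\right)}{5 \left(9 + 1\right)} = -163 + \frac{27 - 2 - 60}{5 \cdot 10} = -163 + \frac{1}{5} \cdot \frac{1}{10} \left(-35\right) = -163 - \frac{7}{10} = - \frac{1637}{10} \approx -163.7$)
$\left(-227 + 107\right) + g = \left(-227 + 107\right) - \frac{1637}{10} = -120 - \frac{1637}{10} = - \frac{2837}{10}$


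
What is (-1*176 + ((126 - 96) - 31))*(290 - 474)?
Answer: 32568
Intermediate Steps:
(-1*176 + ((126 - 96) - 31))*(290 - 474) = (-176 + (30 - 31))*(-184) = (-176 - 1)*(-184) = -177*(-184) = 32568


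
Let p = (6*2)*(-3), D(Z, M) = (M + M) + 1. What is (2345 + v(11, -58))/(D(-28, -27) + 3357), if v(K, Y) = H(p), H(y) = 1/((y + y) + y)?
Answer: 253259/356832 ≈ 0.70974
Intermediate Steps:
D(Z, M) = 1 + 2*M (D(Z, M) = 2*M + 1 = 1 + 2*M)
p = -36 (p = 12*(-3) = -36)
H(y) = 1/(3*y) (H(y) = 1/(2*y + y) = 1/(3*y))
v(K, Y) = -1/108 (v(K, Y) = (⅓)/(-36) = (⅓)*(-1/36) = -1/108)
(2345 + v(11, -58))/(D(-28, -27) + 3357) = (2345 - 1/108)/((1 + 2*(-27)) + 3357) = 253259/(108*((1 - 54) + 3357)) = 253259/(108*(-53 + 3357)) = (253259/108)/3304 = (253259/108)*(1/3304) = 253259/356832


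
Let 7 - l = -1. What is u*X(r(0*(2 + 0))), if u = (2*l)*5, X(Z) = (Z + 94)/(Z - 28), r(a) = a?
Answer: -1880/7 ≈ -268.57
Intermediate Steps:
l = 8 (l = 7 - 1*(-1) = 7 + 1 = 8)
X(Z) = (94 + Z)/(-28 + Z)
u = 80 (u = (2*8)*5 = 16*5 = 80)
u*X(r(0*(2 + 0))) = 80*((94 + 0*(2 + 0))/(-28 + 0*(2 + 0))) = 80*((94 + 0*2)/(-28 + 0*2)) = 80*((94 + 0)/(-28 + 0)) = 80*(94/(-28)) = 80*(-1/28*94) = 80*(-47/14) = -1880/7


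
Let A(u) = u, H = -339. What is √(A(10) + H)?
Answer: I*√329 ≈ 18.138*I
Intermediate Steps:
√(A(10) + H) = √(10 - 339) = √(-329) = I*√329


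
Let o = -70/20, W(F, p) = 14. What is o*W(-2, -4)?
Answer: -49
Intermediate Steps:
o = -7/2 (o = -70*1/20 = -7/2 ≈ -3.5000)
o*W(-2, -4) = -7/2*14 = -49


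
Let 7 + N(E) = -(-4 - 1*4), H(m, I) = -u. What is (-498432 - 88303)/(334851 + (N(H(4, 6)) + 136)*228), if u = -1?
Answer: -586735/366087 ≈ -1.6027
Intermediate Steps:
H(m, I) = 1 (H(m, I) = -1*(-1) = 1)
N(E) = 1 (N(E) = -7 - (-4 - 1*4) = -7 - (-4 - 4) = -7 - 1*(-8) = -7 + 8 = 1)
(-498432 - 88303)/(334851 + (N(H(4, 6)) + 136)*228) = (-498432 - 88303)/(334851 + (1 + 136)*228) = -586735/(334851 + 137*228) = -586735/(334851 + 31236) = -586735/366087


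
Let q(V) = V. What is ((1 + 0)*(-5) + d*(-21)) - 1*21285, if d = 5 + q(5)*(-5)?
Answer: -20870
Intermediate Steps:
d = -20 (d = 5 + 5*(-5) = 5 - 25 = -20)
((1 + 0)*(-5) + d*(-21)) - 1*21285 = ((1 + 0)*(-5) - 20*(-21)) - 1*21285 = (1*(-5) + 420) - 21285 = (-5 + 420) - 21285 = 415 - 21285 = -20870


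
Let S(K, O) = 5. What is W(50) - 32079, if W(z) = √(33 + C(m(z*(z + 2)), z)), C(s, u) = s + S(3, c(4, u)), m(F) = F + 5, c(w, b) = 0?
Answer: -32079 + √2643 ≈ -32028.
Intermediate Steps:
m(F) = 5 + F
C(s, u) = 5 + s (C(s, u) = s + 5 = 5 + s)
W(z) = √(43 + z*(2 + z)) (W(z) = √(33 + (5 + (5 + z*(z + 2)))) = √(33 + (5 + (5 + z*(2 + z)))) = √(33 + (10 + z*(2 + z))) = √(43 + z*(2 + z)))
W(50) - 32079 = √(43 + 50*(2 + 50)) - 32079 = √(43 + 50*52) - 32079 = √(43 + 2600) - 32079 = √2643 - 32079 = -32079 + √2643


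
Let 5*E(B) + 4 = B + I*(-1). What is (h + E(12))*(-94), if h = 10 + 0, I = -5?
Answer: -5922/5 ≈ -1184.4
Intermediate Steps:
h = 10
E(B) = ⅕ + B/5 (E(B) = -⅘ + (B - 5*(-1))/5 = -⅘ + (B + 5)/5 = -⅘ + (5 + B)/5 = -⅘ + (1 + B/5) = ⅕ + B/5)
(h + E(12))*(-94) = (10 + (⅕ + (⅕)*12))*(-94) = (10 + (⅕ + 12/5))*(-94) = (10 + 13/5)*(-94) = (63/5)*(-94) = -5922/5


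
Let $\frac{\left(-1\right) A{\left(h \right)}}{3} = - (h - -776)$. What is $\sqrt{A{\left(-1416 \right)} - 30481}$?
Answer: $i \sqrt{32401} \approx 180.0 i$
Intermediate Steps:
$A{\left(h \right)} = 2328 + 3 h$ ($A{\left(h \right)} = - 3 \left(- (h - -776)\right) = - 3 \left(- (h + 776)\right) = - 3 \left(- (776 + h)\right) = - 3 \left(-776 - h\right) = 2328 + 3 h$)
$\sqrt{A{\left(-1416 \right)} - 30481} = \sqrt{\left(2328 + 3 \left(-1416\right)\right) - 30481} = \sqrt{\left(2328 - 4248\right) - 30481} = \sqrt{-1920 - 30481} = \sqrt{-32401} = i \sqrt{32401}$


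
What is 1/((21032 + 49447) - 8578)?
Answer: 1/61901 ≈ 1.6155e-5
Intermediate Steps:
1/((21032 + 49447) - 8578) = 1/(70479 - 8578) = 1/61901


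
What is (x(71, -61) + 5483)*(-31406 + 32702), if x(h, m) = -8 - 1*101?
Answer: 6964704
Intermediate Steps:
x(h, m) = -109 (x(h, m) = -8 - 101 = -109)
(x(71, -61) + 5483)*(-31406 + 32702) = (-109 + 5483)*(-31406 + 32702) = 5374*1296 = 6964704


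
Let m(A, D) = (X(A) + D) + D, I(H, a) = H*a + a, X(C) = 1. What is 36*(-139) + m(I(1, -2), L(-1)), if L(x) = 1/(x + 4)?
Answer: -15007/3 ≈ -5002.3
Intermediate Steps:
L(x) = 1/(4 + x)
I(H, a) = a + H*a
m(A, D) = 1 + 2*D (m(A, D) = (1 + D) + D = 1 + 2*D)
36*(-139) + m(I(1, -2), L(-1)) = 36*(-139) + (1 + 2/(4 - 1)) = -5004 + (1 + 2/3) = -5004 + (1 + 2*(⅓)) = -5004 + (1 + ⅔) = -5004 + 5/3 = -15007/3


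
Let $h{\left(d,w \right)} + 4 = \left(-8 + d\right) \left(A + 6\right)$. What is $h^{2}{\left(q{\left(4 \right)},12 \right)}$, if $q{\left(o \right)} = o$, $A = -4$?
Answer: $144$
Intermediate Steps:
$h{\left(d,w \right)} = -20 + 2 d$ ($h{\left(d,w \right)} = -4 + \left(-8 + d\right) \left(-4 + 6\right) = -4 + \left(-8 + d\right) 2 = -4 + \left(-16 + 2 d\right) = -20 + 2 d$)
$h^{2}{\left(q{\left(4 \right)},12 \right)} = \left(-20 + 2 \cdot 4\right)^{2} = \left(-20 + 8\right)^{2} = \left(-12\right)^{2} = 144$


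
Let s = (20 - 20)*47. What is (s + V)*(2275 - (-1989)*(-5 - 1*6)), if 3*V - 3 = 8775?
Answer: -57361304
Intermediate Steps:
V = 2926 (V = 1 + (⅓)*8775 = 1 + 2925 = 2926)
s = 0 (s = 0*47 = 0)
(s + V)*(2275 - (-1989)*(-5 - 1*6)) = (0 + 2926)*(2275 - (-1989)*(-5 - 1*6)) = 2926*(2275 - (-1989)*(-5 - 6)) = 2926*(2275 - (-1989)*(-11)) = 2926*(2275 - 153*143) = 2926*(2275 - 21879) = 2926*(-19604) = -57361304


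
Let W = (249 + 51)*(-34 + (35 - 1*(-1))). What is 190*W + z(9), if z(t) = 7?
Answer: 114007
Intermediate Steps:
W = 600 (W = 300*(-34 + (35 + 1)) = 300*(-34 + 36) = 300*2 = 600)
190*W + z(9) = 190*600 + 7 = 114000 + 7 = 114007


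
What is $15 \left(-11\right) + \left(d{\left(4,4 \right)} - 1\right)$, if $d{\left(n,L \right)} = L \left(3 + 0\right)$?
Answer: $-154$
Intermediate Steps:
$d{\left(n,L \right)} = 3 L$ ($d{\left(n,L \right)} = L 3 = 3 L$)
$15 \left(-11\right) + \left(d{\left(4,4 \right)} - 1\right) = 15 \left(-11\right) + \left(3 \cdot 4 - 1\right) = -165 + \left(12 - 1\right) = -165 + 11 = -154$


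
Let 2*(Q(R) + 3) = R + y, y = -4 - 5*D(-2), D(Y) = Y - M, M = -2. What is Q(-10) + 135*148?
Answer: 19970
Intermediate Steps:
D(Y) = 2 + Y (D(Y) = Y - 1*(-2) = Y + 2 = 2 + Y)
y = -4 (y = -4 - 5*(2 - 2) = -4 - 5*0 = -4 + 0 = -4)
Q(R) = -5 + R/2 (Q(R) = -3 + (R - 4)/2 = -3 + (-4 + R)/2 = -3 + (-2 + R/2) = -5 + R/2)
Q(-10) + 135*148 = (-5 + (½)*(-10)) + 135*148 = (-5 - 5) + 19980 = -10 + 19980 = 19970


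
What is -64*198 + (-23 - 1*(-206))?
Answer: -12489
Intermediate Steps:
-64*198 + (-23 - 1*(-206)) = -12672 + (-23 + 206) = -12672 + 183 = -12489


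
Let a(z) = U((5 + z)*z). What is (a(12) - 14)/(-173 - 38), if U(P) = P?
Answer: -190/211 ≈ -0.90047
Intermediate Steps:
a(z) = z*(5 + z) (a(z) = (5 + z)*z = z*(5 + z))
(a(12) - 14)/(-173 - 38) = (12*(5 + 12) - 14)/(-173 - 38) = (12*17 - 14)/(-211) = (204 - 14)*(-1/211) = 190*(-1/211) = -190/211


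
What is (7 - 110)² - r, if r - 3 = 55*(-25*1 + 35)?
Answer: 10056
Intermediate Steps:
r = 553 (r = 3 + 55*(-25*1 + 35) = 3 + 55*(-25 + 35) = 3 + 55*10 = 3 + 550 = 553)
(7 - 110)² - r = (7 - 110)² - 1*553 = (-103)² - 553 = 10609 - 553 = 10056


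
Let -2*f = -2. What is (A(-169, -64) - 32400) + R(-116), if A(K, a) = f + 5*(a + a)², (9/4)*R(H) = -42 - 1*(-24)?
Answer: 49513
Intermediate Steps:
f = 1 (f = -½*(-2) = 1)
R(H) = -8 (R(H) = 4*(-42 - 1*(-24))/9 = 4*(-42 + 24)/9 = (4/9)*(-18) = -8)
A(K, a) = 1 + 20*a² (A(K, a) = 1 + 5*(a + a)² = 1 + 5*(2*a)² = 1 + 5*(4*a²) = 1 + 20*a²)
(A(-169, -64) - 32400) + R(-116) = ((1 + 20*(-64)²) - 32400) - 8 = ((1 + 20*4096) - 32400) - 8 = ((1 + 81920) - 32400) - 8 = (81921 - 32400) - 8 = 49521 - 8 = 49513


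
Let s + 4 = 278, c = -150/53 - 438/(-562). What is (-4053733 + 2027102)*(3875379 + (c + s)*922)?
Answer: -124536976753968755/14893 ≈ -8.3621e+12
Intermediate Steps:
c = -30543/14893 (c = -150*1/53 - 438*(-1/562) = -150/53 + 219/281 = -30543/14893 ≈ -2.0508)
s = 274 (s = -4 + 278 = 274)
(-4053733 + 2027102)*(3875379 + (c + s)*922) = (-4053733 + 2027102)*(3875379 + (-30543/14893 + 274)*922) = -2026631*(3875379 + (4050139/14893)*922) = -2026631*(3875379 + 3734228158/14893) = -2026631*61450247605/14893 = -124536976753968755/14893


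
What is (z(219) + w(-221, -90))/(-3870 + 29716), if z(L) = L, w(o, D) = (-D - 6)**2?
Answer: 7275/25846 ≈ 0.28148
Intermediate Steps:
w(o, D) = (-6 - D)**2
(z(219) + w(-221, -90))/(-3870 + 29716) = (219 + (6 - 90)**2)/(-3870 + 29716) = (219 + (-84)**2)/25846 = (219 + 7056)*(1/25846) = 7275*(1/25846) = 7275/25846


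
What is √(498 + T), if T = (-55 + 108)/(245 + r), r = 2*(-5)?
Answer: √27514505/235 ≈ 22.321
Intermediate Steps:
r = -10
T = 53/235 (T = (-55 + 108)/(245 - 10) = 53/235 ≈ 0.22553)
√(498 + T) = √(498 + 53/235) = √(117083/235) = √27514505/235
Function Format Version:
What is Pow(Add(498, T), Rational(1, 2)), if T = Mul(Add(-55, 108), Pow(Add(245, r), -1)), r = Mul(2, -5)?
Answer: Mul(Rational(1, 235), Pow(27514505, Rational(1, 2))) ≈ 22.321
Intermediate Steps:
r = -10
T = Rational(53, 235) (T = Mul(Add(-55, 108), Pow(Add(245, -10), -1)) = Mul(53, Pow(235, -1)) = Mul(53, Rational(1, 235)) = Rational(53, 235) ≈ 0.22553)
Pow(Add(498, T), Rational(1, 2)) = Pow(Add(498, Rational(53, 235)), Rational(1, 2)) = Pow(Rational(117083, 235), Rational(1, 2)) = Mul(Rational(1, 235), Pow(27514505, Rational(1, 2)))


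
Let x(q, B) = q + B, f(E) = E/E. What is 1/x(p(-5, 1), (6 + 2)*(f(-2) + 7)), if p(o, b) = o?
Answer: 1/59 ≈ 0.016949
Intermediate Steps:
f(E) = 1
x(q, B) = B + q
1/x(p(-5, 1), (6 + 2)*(f(-2) + 7)) = 1/((6 + 2)*(1 + 7) - 5) = 1/(8*8 - 5) = 1/(64 - 5) = 1/59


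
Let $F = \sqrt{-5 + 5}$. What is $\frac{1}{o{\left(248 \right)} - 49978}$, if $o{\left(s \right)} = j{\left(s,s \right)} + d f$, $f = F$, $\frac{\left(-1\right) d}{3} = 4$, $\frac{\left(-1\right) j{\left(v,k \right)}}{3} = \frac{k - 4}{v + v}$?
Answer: $- \frac{124}{6197455} \approx -2.0008 \cdot 10^{-5}$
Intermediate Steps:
$j{\left(v,k \right)} = - \frac{3 \left(-4 + k\right)}{2 v}$ ($j{\left(v,k \right)} = - 3 \frac{k - 4}{v + v} = - 3 \frac{-4 + k}{2 v} = - \frac{3 \left(-4 + k\right)}{2 v}$)
$F = 0$ ($F = \sqrt{0} = 0$)
$d = -12$ ($d = \left(-3\right) 4 = -12$)
$f = 0$
$o{\left(s \right)} = \frac{3 \left(4 - s\right)}{2 s}$ ($o{\left(s \right)} = \frac{3 \left(4 - s\right)}{2 s} - 0 = \frac{3 \left(4 - s\right)}{2 s} + 0 = \frac{3 \left(4 - s\right)}{2 s}$)
$\frac{1}{o{\left(248 \right)} - 49978} = \frac{1}{\left(- \frac{3}{2} + \frac{6}{248}\right) - 49978} = \frac{1}{\left(- \frac{3}{2} + 6 \cdot \frac{1}{248}\right) - 49978} = \frac{1}{\left(- \frac{3}{2} + \frac{3}{124}\right) - 49978} = \frac{1}{- \frac{183}{124} - 49978} = \frac{1}{- \frac{6197455}{124}} = - \frac{124}{6197455}$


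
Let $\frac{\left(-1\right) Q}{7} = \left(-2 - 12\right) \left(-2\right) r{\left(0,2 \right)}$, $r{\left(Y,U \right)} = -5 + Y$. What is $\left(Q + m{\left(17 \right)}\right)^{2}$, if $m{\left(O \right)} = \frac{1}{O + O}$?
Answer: $\frac{1110289041}{1156} \approx 9.6046 \cdot 10^{5}$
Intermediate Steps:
$m{\left(O \right)} = \frac{1}{2 O}$
$Q = 980$ ($Q = - 7 \left(-2 - 12\right) \left(-2\right) \left(-5 + 0\right) = - 7 \left(-2 - 12\right) \left(-2\right) \left(-5\right) = - 7 \left(-14\right) \left(-2\right) \left(-5\right) = - 7 \cdot 28 \left(-5\right) = \left(-7\right) \left(-140\right) = 980$)
$\left(Q + m{\left(17 \right)}\right)^{2} = \left(980 + \frac{1}{2 \cdot 17}\right)^{2} = \left(980 + \frac{1}{2} \cdot \frac{1}{17}\right)^{2} = \left(980 + \frac{1}{34}\right)^{2} = \left(\frac{33321}{34}\right)^{2} = \frac{1110289041}{1156}$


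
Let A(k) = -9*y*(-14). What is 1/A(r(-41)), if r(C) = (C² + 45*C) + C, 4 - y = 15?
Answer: -1/1386 ≈ -0.00072150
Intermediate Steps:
y = -11 (y = 4 - 1*15 = 4 - 15 = -11)
r(C) = C² + 46*C
A(k) = -1386 (A(k) = -9*(-11)*(-14) = 99*(-14) = -1386)
1/A(r(-41)) = 1/(-1386) = -1/1386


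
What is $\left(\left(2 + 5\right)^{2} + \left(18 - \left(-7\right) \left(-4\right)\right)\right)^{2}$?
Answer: $1521$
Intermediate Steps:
$\left(\left(2 + 5\right)^{2} + \left(18 - \left(-7\right) \left(-4\right)\right)\right)^{2} = \left(7^{2} + \left(18 - 28\right)\right)^{2} = \left(49 + \left(18 - 28\right)\right)^{2} = \left(49 - 10\right)^{2} = 39^{2} = 1521$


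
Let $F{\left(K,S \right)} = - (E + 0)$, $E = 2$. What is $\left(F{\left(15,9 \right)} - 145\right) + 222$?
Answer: $75$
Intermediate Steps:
$F{\left(K,S \right)} = -2$ ($F{\left(K,S \right)} = - (2 + 0) = \left(-1\right) 2 = -2$)
$\left(F{\left(15,9 \right)} - 145\right) + 222 = \left(-2 - 145\right) + 222 = -147 + 222 = 75$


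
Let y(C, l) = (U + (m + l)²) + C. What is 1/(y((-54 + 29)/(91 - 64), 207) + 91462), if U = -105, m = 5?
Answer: 27/3680102 ≈ 7.3368e-6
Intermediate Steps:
y(C, l) = -105 + C + (5 + l)² (y(C, l) = (-105 + (5 + l)²) + C = -105 + C + (5 + l)²)
1/(y((-54 + 29)/(91 - 64), 207) + 91462) = 1/((-105 + (-54 + 29)/(91 - 64) + (5 + 207)²) + 91462) = 1/((-105 - 25/27 + 212²) + 91462) = 1/((-105 - 25*1/27 + 44944) + 91462) = 1/((-105 - 25/27 + 44944) + 91462) = 1/(1210628/27 + 91462) = 1/(3680102/27) = 27/3680102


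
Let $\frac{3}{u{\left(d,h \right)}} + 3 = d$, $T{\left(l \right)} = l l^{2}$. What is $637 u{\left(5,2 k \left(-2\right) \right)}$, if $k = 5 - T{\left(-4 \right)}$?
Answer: $\frac{1911}{2} \approx 955.5$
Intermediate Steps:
$T{\left(l \right)} = l^{3}$
$k = 69$ ($k = 5 - \left(-4\right)^{3} = 5 - -64 = 5 + 64 = 69$)
$u{\left(d,h \right)} = \frac{3}{-3 + d}$
$637 u{\left(5,2 k \left(-2\right) \right)} = 637 \frac{3}{-3 + 5} = 637 \cdot \frac{3}{2} = \frac{1911}{2}$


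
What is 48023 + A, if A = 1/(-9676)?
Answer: 464670547/9676 ≈ 48023.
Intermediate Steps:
A = -1/9676 ≈ -0.00010335
48023 + A = 48023 - 1/9676 = 464670547/9676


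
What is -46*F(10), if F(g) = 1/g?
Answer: -23/5 ≈ -4.6000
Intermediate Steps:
-46*F(10) = -46/10 = -46*⅒ = -23/5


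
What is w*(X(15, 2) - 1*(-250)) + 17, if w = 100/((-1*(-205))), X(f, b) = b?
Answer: 5737/41 ≈ 139.93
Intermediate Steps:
w = 20/41 (w = 100/205 = 100*(1/205) = 20/41 ≈ 0.48780)
w*(X(15, 2) - 1*(-250)) + 17 = 20*(2 - 1*(-250))/41 + 17 = 20*(2 + 250)/41 + 17 = (20/41)*252 + 17 = 5040/41 + 17 = 5737/41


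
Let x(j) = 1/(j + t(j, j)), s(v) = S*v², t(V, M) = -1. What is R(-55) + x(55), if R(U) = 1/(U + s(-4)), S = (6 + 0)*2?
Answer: 191/7398 ≈ 0.025818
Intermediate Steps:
S = 12 (S = 6*2 = 12)
s(v) = 12*v²
x(j) = 1/(-1 + j) (x(j) = 1/(j - 1) = 1/(-1 + j))
R(U) = 1/(192 + U) (R(U) = 1/(U + 12*(-4)²) = 1/(U + 12*16) = 1/(U + 192) = 1/(192 + U))
R(-55) + x(55) = 1/(192 - 55) + 1/(-1 + 55) = 1/137 + 1/54 = 191/7398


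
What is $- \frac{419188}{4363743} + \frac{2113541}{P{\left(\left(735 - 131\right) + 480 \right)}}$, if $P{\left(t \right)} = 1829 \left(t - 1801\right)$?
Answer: $- \frac{1085852216983}{635842447111} \approx -1.7077$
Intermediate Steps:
$P{\left(t \right)} = -3294029 + 1829 t$ ($P{\left(t \right)} = 1829 \left(-1801 + t\right) = -3294029 + 1829 t$)
$- \frac{419188}{4363743} + \frac{2113541}{P{\left(\left(735 - 131\right) + 480 \right)}} = - \frac{419188}{4363743} + \frac{2113541}{-3294029 + 1829 \left(\left(735 - 131\right) + 480\right)} = \left(-419188\right) \frac{1}{4363743} + \frac{2113541}{-3294029 + 1829 \left(604 + 480\right)} = - \frac{419188}{4363743} + \frac{2113541}{-3294029 + 1829 \cdot 1084} = - \frac{419188}{4363743} + \frac{2113541}{-3294029 + 1982636} = - \frac{419188}{4363743} + \frac{2113541}{-1311393} = - \frac{419188}{4363743} + 2113541 \left(- \frac{1}{1311393}\right) = - \frac{419188}{4363743} - \frac{2113541}{1311393} = - \frac{1085852216983}{635842447111}$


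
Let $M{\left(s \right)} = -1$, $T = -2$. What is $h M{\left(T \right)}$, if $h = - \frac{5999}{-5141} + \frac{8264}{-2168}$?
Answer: $\frac{3684924}{1393211} \approx 2.6449$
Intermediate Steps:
$h = - \frac{3684924}{1393211}$ ($h = \left(-5999\right) \left(- \frac{1}{5141}\right) + 8264 \left(- \frac{1}{2168}\right) = \frac{5999}{5141} - \frac{1033}{271} = - \frac{3684924}{1393211} \approx -2.6449$)
$h M{\left(T \right)} = \left(- \frac{3684924}{1393211}\right) \left(-1\right) = \frac{3684924}{1393211}$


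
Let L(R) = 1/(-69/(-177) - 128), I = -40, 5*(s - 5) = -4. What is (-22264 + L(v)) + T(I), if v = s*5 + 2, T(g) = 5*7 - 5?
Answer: -167399845/7529 ≈ -22234.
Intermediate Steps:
s = 21/5 (s = 5 + (⅕)*(-4) = 5 - ⅘ = 21/5 ≈ 4.2000)
T(g) = 30 (T(g) = 35 - 5 = 30)
v = 23 (v = (21/5)*5 + 2 = 21 + 2 = 23)
L(R) = -59/7529 (L(R) = 1/(-69*(-1/177) - 128) = 1/(23/59 - 128) = 1/(-7529/59) = -59/7529)
(-22264 + L(v)) + T(I) = (-22264 - 59/7529) + 30 = -167625715/7529 + 30 = -167399845/7529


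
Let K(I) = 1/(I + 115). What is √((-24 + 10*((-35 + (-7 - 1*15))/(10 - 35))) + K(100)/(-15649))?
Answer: I*√13584118284005/3364535 ≈ 1.0954*I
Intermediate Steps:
K(I) = 1/(115 + I)
√((-24 + 10*((-35 + (-7 - 1*15))/(10 - 35))) + K(100)/(-15649)) = √((-24 + 10*((-35 + (-7 - 1*15))/(10 - 35))) + 1/((115 + 100)*(-15649))) = √((-24 + 10*((-35 + (-7 - 15))/(-25))) - 1/15649/215) = √((-24 + 10*((-35 - 22)*(-1/25))) + (1/215)*(-1/15649)) = √((-24 + 10*(-57*(-1/25))) - 1/3364535) = √((-24 + 10*(57/25)) - 1/3364535) = √((-24 + 114/5) - 1/3364535) = √(-6/5 - 1/3364535) = √(-4037443/3364535) = I*√13584118284005/3364535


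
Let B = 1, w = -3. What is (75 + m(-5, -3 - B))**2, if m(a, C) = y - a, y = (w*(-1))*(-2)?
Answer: 5476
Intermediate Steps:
y = -6 (y = -3*(-1)*(-2) = 3*(-2) = -6)
m(a, C) = -6 - a
(75 + m(-5, -3 - B))**2 = (75 + (-6 - 1*(-5)))**2 = (75 + (-6 + 5))**2 = (75 - 1)**2 = 74**2 = 5476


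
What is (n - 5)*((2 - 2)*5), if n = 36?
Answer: 0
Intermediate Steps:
(n - 5)*((2 - 2)*5) = (36 - 5)*((2 - 2)*5) = 31*(0*5) = 31*0 = 0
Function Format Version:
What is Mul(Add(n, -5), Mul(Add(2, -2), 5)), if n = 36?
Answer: 0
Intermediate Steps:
Mul(Add(n, -5), Mul(Add(2, -2), 5)) = Mul(Add(36, -5), Mul(Add(2, -2), 5)) = Mul(31, Mul(0, 5)) = Mul(31, 0) = 0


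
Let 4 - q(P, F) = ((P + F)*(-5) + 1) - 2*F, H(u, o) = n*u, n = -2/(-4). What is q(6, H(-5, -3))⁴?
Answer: 923521/16 ≈ 57720.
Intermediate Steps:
n = ½ (n = -2*(-¼) = ½ ≈ 0.50000)
H(u, o) = u/2
q(P, F) = 3 + 5*P + 7*F (q(P, F) = 4 - (((P + F)*(-5) + 1) - 2*F) = 4 - (((F + P)*(-5) + 1) - 2*F) = 4 - (((-5*F - 5*P) + 1) - 2*F) = 4 - ((1 - 5*F - 5*P) - 2*F) = 4 - (1 - 7*F - 5*P) = 4 + (-1 + 5*P + 7*F) = 3 + 5*P + 7*F)
q(6, H(-5, -3))⁴ = (3 + 5*6 + 7*((½)*(-5)))⁴ = (3 + 30 + 7*(-5/2))⁴ = (3 + 30 - 35/2)⁴ = (31/2)⁴ = 923521/16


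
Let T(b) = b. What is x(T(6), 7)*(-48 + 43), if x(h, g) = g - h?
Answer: -5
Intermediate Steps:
x(T(6), 7)*(-48 + 43) = (7 - 1*6)*(-48 + 43) = (7 - 6)*(-5) = 1*(-5) = -5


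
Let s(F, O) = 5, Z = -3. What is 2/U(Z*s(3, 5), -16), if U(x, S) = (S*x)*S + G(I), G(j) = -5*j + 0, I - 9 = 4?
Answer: -2/3905 ≈ -0.00051216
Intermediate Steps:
I = 13 (I = 9 + 4 = 13)
G(j) = -5*j
U(x, S) = -65 + x*S² (U(x, S) = (S*x)*S - 5*13 = x*S² - 65 = -65 + x*S²)
2/U(Z*s(3, 5), -16) = 2/(-65 - 3*5*(-16)²) = 2/(-65 - 15*256) = 2/(-65 - 3840) = 2/(-3905) = 2*(-1/3905) = -2/3905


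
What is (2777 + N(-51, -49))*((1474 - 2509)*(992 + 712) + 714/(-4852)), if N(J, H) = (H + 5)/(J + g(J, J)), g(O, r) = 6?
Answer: -178287460647991/36390 ≈ -4.8994e+9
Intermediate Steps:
N(J, H) = (5 + H)/(6 + J) (N(J, H) = (H + 5)/(J + 6) = (5 + H)/(6 + J))
(2777 + N(-51, -49))*((1474 - 2509)*(992 + 712) + 714/(-4852)) = (2777 + (5 - 49)/(6 - 51))*((1474 - 2509)*(992 + 712) + 714/(-4852)) = (2777 - 44/(-45))*(-1035*1704 + 714*(-1/4852)) = (2777 - 1/45*(-44))*(-1763640 - 357/2426) = (2777 + 44/45)*(-4278590997/2426) = (125009/45)*(-4278590997/2426) = -178287460647991/36390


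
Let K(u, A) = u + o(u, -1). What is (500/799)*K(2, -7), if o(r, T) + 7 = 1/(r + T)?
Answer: -2000/799 ≈ -2.5031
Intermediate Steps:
o(r, T) = -7 + 1/(T + r) (o(r, T) = -7 + 1/(r + T) = -7 + 1/(T + r))
K(u, A) = u + (8 - 7*u)/(-1 + u) (K(u, A) = u + (1 - 7*(-1) - 7*u)/(-1 + u) = u + (1 + 7 - 7*u)/(-1 + u) = u + (8 - 7*u)/(-1 + u))
(500/799)*K(2, -7) = (500/799)*((8 + 2² - 8*2)/(-1 + 2)) = (500*(1/799))*((8 + 4 - 16)/1) = 500*(1*(-4))/799 = (500/799)*(-4) = -2000/799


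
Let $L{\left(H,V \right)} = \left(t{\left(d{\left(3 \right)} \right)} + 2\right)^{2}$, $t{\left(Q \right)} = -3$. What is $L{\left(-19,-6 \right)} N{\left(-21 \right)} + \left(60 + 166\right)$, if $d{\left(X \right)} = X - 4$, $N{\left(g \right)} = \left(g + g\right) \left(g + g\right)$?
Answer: $1990$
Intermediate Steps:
$N{\left(g \right)} = 4 g^{2}$ ($N{\left(g \right)} = 2 g 2 g = 4 g^{2}$)
$d{\left(X \right)} = -4 + X$
$L{\left(H,V \right)} = 1$ ($L{\left(H,V \right)} = \left(-3 + 2\right)^{2} = \left(-1\right)^{2} = 1$)
$L{\left(-19,-6 \right)} N{\left(-21 \right)} + \left(60 + 166\right) = 1 \cdot 4 \left(-21\right)^{2} + \left(60 + 166\right) = 1 \cdot 4 \cdot 441 + 226 = 1 \cdot 1764 + 226 = 1764 + 226 = 1990$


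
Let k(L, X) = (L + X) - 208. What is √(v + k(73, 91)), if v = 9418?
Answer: √9374 ≈ 96.819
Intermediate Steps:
k(L, X) = -208 + L + X
√(v + k(73, 91)) = √(9418 + (-208 + 73 + 91)) = √(9418 - 44) = √9374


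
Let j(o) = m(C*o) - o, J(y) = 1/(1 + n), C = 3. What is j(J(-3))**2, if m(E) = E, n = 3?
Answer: 1/4 ≈ 0.25000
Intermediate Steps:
J(y) = 1/4 (J(y) = 1/(1 + 3) = 1/4)
j(o) = 2*o (j(o) = 3*o - o = 2*o)
j(J(-3))**2 = (2*(1/4))**2 = (1/2)**2 = 1/4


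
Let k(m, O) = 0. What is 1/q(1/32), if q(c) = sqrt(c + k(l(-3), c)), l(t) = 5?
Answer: 4*sqrt(2) ≈ 5.6569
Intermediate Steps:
q(c) = sqrt(c) (q(c) = sqrt(c + 0) = sqrt(c))
1/q(1/32) = 1/(sqrt(1/32)) = 1/(sqrt(2)/8) = 4*sqrt(2)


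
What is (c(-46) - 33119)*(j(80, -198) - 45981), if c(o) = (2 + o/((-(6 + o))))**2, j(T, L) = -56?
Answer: 609866456507/400 ≈ 1.5247e+9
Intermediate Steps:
c(o) = (2 + o/(-6 - o))**2
(c(-46) - 33119)*(j(80, -198) - 45981) = ((12 - 46)**2/(6 - 46)**2 - 33119)*(-56 - 45981) = ((-34)**2/(-40)**2 - 33119)*(-46037) = ((1/1600)*1156 - 33119)*(-46037) = (289/400 - 33119)*(-46037) = -13247311/400*(-46037) = 609866456507/400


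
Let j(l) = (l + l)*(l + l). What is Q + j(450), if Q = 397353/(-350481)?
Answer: 94629737549/116827 ≈ 8.1000e+5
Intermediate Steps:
Q = -132451/116827 (Q = 397353*(-1/350481) = -132451/116827 ≈ -1.1337)
j(l) = 4*l² (j(l) = (2*l)*(2*l) = 4*l²)
Q + j(450) = -132451/116827 + 4*450² = -132451/116827 + 4*202500 = -132451/116827 + 810000 = 94629737549/116827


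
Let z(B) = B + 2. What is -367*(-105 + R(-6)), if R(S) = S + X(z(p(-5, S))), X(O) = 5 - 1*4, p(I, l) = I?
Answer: 40370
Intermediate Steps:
z(B) = 2 + B
X(O) = 1 (X(O) = 5 - 4 = 1)
R(S) = 1 + S (R(S) = S + 1 = 1 + S)
-367*(-105 + R(-6)) = -367*(-105 + (1 - 6)) = -367*(-105 - 5) = -367*(-110) = 40370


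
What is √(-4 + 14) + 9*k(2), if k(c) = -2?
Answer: -18 + √10 ≈ -14.838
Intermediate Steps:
√(-4 + 14) + 9*k(2) = √(-4 + 14) + 9*(-2) = √10 - 18 = -18 + √10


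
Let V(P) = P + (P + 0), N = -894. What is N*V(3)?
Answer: -5364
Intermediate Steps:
V(P) = 2*P (V(P) = P + P = 2*P)
N*V(3) = -1788*3 = -894*6 = -5364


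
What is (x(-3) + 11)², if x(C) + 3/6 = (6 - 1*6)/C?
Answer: 441/4 ≈ 110.25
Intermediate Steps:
x(C) = -½ (x(C) = -½ + (6 - 1*6)/C = -½ + (6 - 6)/C = -½ + 0/C = -½ + 0 = -½)
(x(-3) + 11)² = (-½ + 11)² = (21/2)² = 441/4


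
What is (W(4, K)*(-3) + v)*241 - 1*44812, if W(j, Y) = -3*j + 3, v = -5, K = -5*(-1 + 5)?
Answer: -39510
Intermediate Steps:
K = -20 (K = -5*4 = -20)
W(j, Y) = 3 - 3*j
(W(4, K)*(-3) + v)*241 - 1*44812 = ((3 - 3*4)*(-3) - 5)*241 - 1*44812 = ((3 - 12)*(-3) - 5)*241 - 44812 = (-9*(-3) - 5)*241 - 44812 = (27 - 5)*241 - 44812 = 22*241 - 44812 = 5302 - 44812 = -39510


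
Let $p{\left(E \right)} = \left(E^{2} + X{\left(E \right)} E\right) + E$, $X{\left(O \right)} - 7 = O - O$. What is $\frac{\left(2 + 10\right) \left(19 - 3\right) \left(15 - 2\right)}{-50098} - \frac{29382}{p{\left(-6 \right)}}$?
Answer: $\frac{122662457}{50098} \approx 2448.4$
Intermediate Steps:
$X{\left(O \right)} = 7$ ($X{\left(O \right)} = 7 + \left(O - O\right) = 7 + 0 = 7$)
$p{\left(E \right)} = E^{2} + 8 E$ ($p{\left(E \right)} = \left(E^{2} + 7 E\right) + E = E^{2} + 8 E$)
$\frac{\left(2 + 10\right) \left(19 - 3\right) \left(15 - 2\right)}{-50098} - \frac{29382}{p{\left(-6 \right)}} = \frac{\left(2 + 10\right) \left(19 - 3\right) \left(15 - 2\right)}{-50098} - \frac{29382}{\left(-6\right) \left(8 - 6\right)} = 12 \cdot 16 \cdot 13 \left(- \frac{1}{50098}\right) - \frac{29382}{\left(-6\right) 2} = 192 \cdot 13 \left(- \frac{1}{50098}\right) - \frac{29382}{-12} = 2496 \left(- \frac{1}{50098}\right) - - \frac{4897}{2} = - \frac{1248}{25049} + \frac{4897}{2} = \frac{122662457}{50098}$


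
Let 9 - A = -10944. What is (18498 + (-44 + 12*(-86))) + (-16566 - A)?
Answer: -10097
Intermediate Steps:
A = 10953 (A = 9 - 1*(-10944) = 9 + 10944 = 10953)
(18498 + (-44 + 12*(-86))) + (-16566 - A) = (18498 + (-44 + 12*(-86))) + (-16566 - 1*10953) = (18498 + (-44 - 1032)) + (-16566 - 10953) = (18498 - 1076) - 27519 = 17422 - 27519 = -10097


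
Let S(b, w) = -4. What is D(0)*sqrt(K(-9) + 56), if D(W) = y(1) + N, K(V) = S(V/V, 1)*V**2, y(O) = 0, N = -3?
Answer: -6*I*sqrt(67) ≈ -49.112*I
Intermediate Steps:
K(V) = -4*V**2
D(W) = -3 (D(W) = 0 - 3 = -3)
D(0)*sqrt(K(-9) + 56) = -3*sqrt(-4*(-9)**2 + 56) = -3*sqrt(-4*81 + 56) = -3*sqrt(-324 + 56) = -6*I*sqrt(67)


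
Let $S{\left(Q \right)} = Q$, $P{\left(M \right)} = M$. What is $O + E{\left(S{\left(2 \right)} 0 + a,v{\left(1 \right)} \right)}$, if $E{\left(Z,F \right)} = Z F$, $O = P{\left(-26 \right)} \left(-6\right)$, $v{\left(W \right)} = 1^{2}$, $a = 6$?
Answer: $162$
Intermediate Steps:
$v{\left(W \right)} = 1$
$O = 156$ ($O = \left(-26\right) \left(-6\right) = 156$)
$E{\left(Z,F \right)} = F Z$
$O + E{\left(S{\left(2 \right)} 0 + a,v{\left(1 \right)} \right)} = 156 + 1 \left(2 \cdot 0 + 6\right) = 156 + 1 \left(0 + 6\right) = 156 + 1 \cdot 6 = 156 + 6 = 162$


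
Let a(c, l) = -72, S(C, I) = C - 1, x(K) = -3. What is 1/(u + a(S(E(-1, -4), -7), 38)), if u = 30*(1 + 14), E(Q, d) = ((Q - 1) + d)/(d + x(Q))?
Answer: 1/378 ≈ 0.0026455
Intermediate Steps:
E(Q, d) = (-1 + Q + d)/(-3 + d) (E(Q, d) = ((Q - 1) + d)/(d - 3) = ((-1 + Q) + d)/(-3 + d) = (-1 + Q + d)/(-3 + d))
S(C, I) = -1 + C
u = 450 (u = 30*15 = 450)
1/(u + a(S(E(-1, -4), -7), 38)) = 1/(450 - 72) = 1/378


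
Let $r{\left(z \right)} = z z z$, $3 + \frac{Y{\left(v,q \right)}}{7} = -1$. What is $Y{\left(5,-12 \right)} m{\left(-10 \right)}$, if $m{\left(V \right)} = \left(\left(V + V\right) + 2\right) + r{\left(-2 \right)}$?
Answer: $728$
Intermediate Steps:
$Y{\left(v,q \right)} = -28$ ($Y{\left(v,q \right)} = -21 + 7 \left(-1\right) = -21 - 7 = -28$)
$r{\left(z \right)} = z^{3}$ ($r{\left(z \right)} = z^{2} z = z^{3}$)
$m{\left(V \right)} = -6 + 2 V$ ($m{\left(V \right)} = \left(\left(V + V\right) + 2\right) + \left(-2\right)^{3} = \left(2 V + 2\right) - 8 = \left(2 + 2 V\right) - 8 = -6 + 2 V$)
$Y{\left(5,-12 \right)} m{\left(-10 \right)} = - 28 \left(-6 + 2 \left(-10\right)\right) = - 28 \left(-6 - 20\right) = \left(-28\right) \left(-26\right) = 728$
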